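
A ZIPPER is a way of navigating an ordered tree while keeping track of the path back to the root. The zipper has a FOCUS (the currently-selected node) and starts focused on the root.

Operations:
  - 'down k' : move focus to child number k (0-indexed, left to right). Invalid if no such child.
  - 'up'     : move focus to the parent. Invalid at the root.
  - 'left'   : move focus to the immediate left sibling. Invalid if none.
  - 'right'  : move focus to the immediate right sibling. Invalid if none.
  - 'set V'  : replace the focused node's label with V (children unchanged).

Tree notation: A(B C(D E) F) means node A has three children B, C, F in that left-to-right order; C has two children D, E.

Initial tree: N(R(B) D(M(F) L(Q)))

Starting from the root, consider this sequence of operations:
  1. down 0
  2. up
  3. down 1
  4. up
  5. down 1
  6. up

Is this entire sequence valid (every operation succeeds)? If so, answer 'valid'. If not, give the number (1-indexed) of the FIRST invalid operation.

Answer: valid

Derivation:
Step 1 (down 0): focus=R path=0 depth=1 children=['B'] left=[] right=['D'] parent=N
Step 2 (up): focus=N path=root depth=0 children=['R', 'D'] (at root)
Step 3 (down 1): focus=D path=1 depth=1 children=['M', 'L'] left=['R'] right=[] parent=N
Step 4 (up): focus=N path=root depth=0 children=['R', 'D'] (at root)
Step 5 (down 1): focus=D path=1 depth=1 children=['M', 'L'] left=['R'] right=[] parent=N
Step 6 (up): focus=N path=root depth=0 children=['R', 'D'] (at root)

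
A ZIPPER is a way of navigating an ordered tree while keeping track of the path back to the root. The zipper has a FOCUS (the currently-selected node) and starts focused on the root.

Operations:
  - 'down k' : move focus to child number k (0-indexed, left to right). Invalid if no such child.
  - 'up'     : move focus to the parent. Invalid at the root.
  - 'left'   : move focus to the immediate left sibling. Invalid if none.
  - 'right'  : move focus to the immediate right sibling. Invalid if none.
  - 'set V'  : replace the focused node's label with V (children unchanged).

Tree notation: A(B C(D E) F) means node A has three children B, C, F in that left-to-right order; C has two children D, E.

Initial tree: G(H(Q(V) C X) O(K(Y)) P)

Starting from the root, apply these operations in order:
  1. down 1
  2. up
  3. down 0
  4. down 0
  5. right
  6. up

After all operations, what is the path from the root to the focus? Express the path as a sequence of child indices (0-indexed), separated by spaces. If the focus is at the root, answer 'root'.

Answer: 0

Derivation:
Step 1 (down 1): focus=O path=1 depth=1 children=['K'] left=['H'] right=['P'] parent=G
Step 2 (up): focus=G path=root depth=0 children=['H', 'O', 'P'] (at root)
Step 3 (down 0): focus=H path=0 depth=1 children=['Q', 'C', 'X'] left=[] right=['O', 'P'] parent=G
Step 4 (down 0): focus=Q path=0/0 depth=2 children=['V'] left=[] right=['C', 'X'] parent=H
Step 5 (right): focus=C path=0/1 depth=2 children=[] left=['Q'] right=['X'] parent=H
Step 6 (up): focus=H path=0 depth=1 children=['Q', 'C', 'X'] left=[] right=['O', 'P'] parent=G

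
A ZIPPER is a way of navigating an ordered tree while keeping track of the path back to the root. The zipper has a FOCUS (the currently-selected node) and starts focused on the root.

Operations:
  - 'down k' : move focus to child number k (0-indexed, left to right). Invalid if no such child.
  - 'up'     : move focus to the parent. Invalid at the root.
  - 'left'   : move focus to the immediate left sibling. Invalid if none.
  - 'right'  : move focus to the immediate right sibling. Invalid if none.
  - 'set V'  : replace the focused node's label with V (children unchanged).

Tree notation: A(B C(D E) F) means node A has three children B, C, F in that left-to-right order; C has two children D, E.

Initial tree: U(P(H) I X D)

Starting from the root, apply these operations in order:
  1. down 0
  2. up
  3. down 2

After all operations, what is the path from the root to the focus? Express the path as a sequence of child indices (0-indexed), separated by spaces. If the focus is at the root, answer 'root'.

Step 1 (down 0): focus=P path=0 depth=1 children=['H'] left=[] right=['I', 'X', 'D'] parent=U
Step 2 (up): focus=U path=root depth=0 children=['P', 'I', 'X', 'D'] (at root)
Step 3 (down 2): focus=X path=2 depth=1 children=[] left=['P', 'I'] right=['D'] parent=U

Answer: 2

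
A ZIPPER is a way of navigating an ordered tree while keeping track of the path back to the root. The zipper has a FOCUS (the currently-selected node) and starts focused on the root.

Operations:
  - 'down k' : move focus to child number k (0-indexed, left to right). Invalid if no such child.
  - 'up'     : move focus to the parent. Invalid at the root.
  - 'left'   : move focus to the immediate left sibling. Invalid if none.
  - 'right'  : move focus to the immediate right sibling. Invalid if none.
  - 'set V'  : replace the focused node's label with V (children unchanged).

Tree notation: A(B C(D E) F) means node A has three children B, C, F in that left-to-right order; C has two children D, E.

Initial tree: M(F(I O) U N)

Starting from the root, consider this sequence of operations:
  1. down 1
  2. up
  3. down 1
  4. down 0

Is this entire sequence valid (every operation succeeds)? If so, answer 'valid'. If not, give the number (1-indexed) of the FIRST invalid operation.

Step 1 (down 1): focus=U path=1 depth=1 children=[] left=['F'] right=['N'] parent=M
Step 2 (up): focus=M path=root depth=0 children=['F', 'U', 'N'] (at root)
Step 3 (down 1): focus=U path=1 depth=1 children=[] left=['F'] right=['N'] parent=M
Step 4 (down 0): INVALID

Answer: 4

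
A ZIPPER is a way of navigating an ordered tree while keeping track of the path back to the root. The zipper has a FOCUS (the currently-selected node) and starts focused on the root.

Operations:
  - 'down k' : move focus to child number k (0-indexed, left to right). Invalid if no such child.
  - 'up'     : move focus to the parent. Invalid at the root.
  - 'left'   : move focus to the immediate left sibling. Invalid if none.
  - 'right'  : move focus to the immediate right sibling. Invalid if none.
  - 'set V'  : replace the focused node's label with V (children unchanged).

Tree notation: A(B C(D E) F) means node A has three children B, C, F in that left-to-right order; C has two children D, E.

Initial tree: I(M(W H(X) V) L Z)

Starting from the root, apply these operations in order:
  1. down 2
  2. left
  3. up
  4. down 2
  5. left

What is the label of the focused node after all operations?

Answer: L

Derivation:
Step 1 (down 2): focus=Z path=2 depth=1 children=[] left=['M', 'L'] right=[] parent=I
Step 2 (left): focus=L path=1 depth=1 children=[] left=['M'] right=['Z'] parent=I
Step 3 (up): focus=I path=root depth=0 children=['M', 'L', 'Z'] (at root)
Step 4 (down 2): focus=Z path=2 depth=1 children=[] left=['M', 'L'] right=[] parent=I
Step 5 (left): focus=L path=1 depth=1 children=[] left=['M'] right=['Z'] parent=I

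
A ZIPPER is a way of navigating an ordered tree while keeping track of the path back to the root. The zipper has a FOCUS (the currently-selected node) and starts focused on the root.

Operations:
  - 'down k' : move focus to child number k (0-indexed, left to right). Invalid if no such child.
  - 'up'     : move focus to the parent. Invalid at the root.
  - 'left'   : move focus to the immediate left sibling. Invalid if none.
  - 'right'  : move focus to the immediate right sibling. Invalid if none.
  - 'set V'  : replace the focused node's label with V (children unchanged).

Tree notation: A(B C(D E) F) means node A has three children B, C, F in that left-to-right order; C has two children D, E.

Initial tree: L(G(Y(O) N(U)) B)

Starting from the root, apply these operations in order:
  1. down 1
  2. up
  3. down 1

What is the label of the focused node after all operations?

Step 1 (down 1): focus=B path=1 depth=1 children=[] left=['G'] right=[] parent=L
Step 2 (up): focus=L path=root depth=0 children=['G', 'B'] (at root)
Step 3 (down 1): focus=B path=1 depth=1 children=[] left=['G'] right=[] parent=L

Answer: B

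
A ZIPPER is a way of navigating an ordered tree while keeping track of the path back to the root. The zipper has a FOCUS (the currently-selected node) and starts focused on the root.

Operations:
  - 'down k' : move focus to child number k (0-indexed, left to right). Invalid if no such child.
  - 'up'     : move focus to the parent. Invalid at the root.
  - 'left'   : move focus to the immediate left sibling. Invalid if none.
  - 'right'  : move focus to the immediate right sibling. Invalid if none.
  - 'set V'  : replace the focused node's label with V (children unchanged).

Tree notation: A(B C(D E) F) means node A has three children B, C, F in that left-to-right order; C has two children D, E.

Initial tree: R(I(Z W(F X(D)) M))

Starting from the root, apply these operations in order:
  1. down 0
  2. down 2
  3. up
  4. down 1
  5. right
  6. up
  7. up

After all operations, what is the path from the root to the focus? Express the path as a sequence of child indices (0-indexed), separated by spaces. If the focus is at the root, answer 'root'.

Step 1 (down 0): focus=I path=0 depth=1 children=['Z', 'W', 'M'] left=[] right=[] parent=R
Step 2 (down 2): focus=M path=0/2 depth=2 children=[] left=['Z', 'W'] right=[] parent=I
Step 3 (up): focus=I path=0 depth=1 children=['Z', 'W', 'M'] left=[] right=[] parent=R
Step 4 (down 1): focus=W path=0/1 depth=2 children=['F', 'X'] left=['Z'] right=['M'] parent=I
Step 5 (right): focus=M path=0/2 depth=2 children=[] left=['Z', 'W'] right=[] parent=I
Step 6 (up): focus=I path=0 depth=1 children=['Z', 'W', 'M'] left=[] right=[] parent=R
Step 7 (up): focus=R path=root depth=0 children=['I'] (at root)

Answer: root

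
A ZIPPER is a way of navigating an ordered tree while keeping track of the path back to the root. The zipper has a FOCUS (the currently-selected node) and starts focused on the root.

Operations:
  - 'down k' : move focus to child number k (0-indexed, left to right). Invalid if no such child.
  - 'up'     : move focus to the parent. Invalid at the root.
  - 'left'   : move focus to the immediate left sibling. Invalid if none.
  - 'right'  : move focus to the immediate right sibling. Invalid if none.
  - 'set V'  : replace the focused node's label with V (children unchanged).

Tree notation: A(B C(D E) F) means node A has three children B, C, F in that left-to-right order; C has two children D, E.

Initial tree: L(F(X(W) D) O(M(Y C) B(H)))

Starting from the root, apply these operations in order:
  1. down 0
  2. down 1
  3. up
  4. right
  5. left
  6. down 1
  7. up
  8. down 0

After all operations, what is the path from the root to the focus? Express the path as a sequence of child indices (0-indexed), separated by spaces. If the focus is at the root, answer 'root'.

Step 1 (down 0): focus=F path=0 depth=1 children=['X', 'D'] left=[] right=['O'] parent=L
Step 2 (down 1): focus=D path=0/1 depth=2 children=[] left=['X'] right=[] parent=F
Step 3 (up): focus=F path=0 depth=1 children=['X', 'D'] left=[] right=['O'] parent=L
Step 4 (right): focus=O path=1 depth=1 children=['M', 'B'] left=['F'] right=[] parent=L
Step 5 (left): focus=F path=0 depth=1 children=['X', 'D'] left=[] right=['O'] parent=L
Step 6 (down 1): focus=D path=0/1 depth=2 children=[] left=['X'] right=[] parent=F
Step 7 (up): focus=F path=0 depth=1 children=['X', 'D'] left=[] right=['O'] parent=L
Step 8 (down 0): focus=X path=0/0 depth=2 children=['W'] left=[] right=['D'] parent=F

Answer: 0 0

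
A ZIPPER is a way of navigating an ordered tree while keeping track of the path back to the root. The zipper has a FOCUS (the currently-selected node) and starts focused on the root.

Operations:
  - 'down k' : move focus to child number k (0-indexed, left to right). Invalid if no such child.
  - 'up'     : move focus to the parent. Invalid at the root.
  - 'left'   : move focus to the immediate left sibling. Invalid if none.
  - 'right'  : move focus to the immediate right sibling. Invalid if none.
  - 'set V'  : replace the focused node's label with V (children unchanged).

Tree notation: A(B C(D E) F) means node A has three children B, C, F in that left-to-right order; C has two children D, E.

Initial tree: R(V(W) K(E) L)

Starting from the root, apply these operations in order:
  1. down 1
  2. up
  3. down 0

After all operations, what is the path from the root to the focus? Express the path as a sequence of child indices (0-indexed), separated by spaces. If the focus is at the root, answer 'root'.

Answer: 0

Derivation:
Step 1 (down 1): focus=K path=1 depth=1 children=['E'] left=['V'] right=['L'] parent=R
Step 2 (up): focus=R path=root depth=0 children=['V', 'K', 'L'] (at root)
Step 3 (down 0): focus=V path=0 depth=1 children=['W'] left=[] right=['K', 'L'] parent=R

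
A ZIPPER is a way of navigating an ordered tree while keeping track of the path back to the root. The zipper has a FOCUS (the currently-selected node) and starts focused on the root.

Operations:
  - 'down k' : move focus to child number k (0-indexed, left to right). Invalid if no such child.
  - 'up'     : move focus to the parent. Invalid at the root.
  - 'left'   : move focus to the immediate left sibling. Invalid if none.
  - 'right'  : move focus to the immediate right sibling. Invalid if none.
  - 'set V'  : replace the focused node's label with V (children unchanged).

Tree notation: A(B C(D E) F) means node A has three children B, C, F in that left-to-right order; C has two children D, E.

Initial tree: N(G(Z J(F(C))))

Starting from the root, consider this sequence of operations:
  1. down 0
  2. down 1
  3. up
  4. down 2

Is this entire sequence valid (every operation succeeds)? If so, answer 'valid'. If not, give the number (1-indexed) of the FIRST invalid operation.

Answer: 4

Derivation:
Step 1 (down 0): focus=G path=0 depth=1 children=['Z', 'J'] left=[] right=[] parent=N
Step 2 (down 1): focus=J path=0/1 depth=2 children=['F'] left=['Z'] right=[] parent=G
Step 3 (up): focus=G path=0 depth=1 children=['Z', 'J'] left=[] right=[] parent=N
Step 4 (down 2): INVALID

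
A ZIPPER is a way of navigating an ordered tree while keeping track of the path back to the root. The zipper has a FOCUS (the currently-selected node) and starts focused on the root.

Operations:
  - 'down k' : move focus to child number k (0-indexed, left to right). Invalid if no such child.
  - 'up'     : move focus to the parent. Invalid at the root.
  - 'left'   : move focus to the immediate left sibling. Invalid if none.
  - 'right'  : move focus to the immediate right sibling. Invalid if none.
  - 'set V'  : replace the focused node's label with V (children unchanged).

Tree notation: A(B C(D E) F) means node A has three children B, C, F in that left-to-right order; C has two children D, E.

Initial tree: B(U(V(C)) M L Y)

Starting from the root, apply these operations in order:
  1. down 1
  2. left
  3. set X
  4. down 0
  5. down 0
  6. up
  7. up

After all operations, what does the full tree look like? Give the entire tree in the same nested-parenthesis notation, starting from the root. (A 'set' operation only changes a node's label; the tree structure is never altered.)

Answer: B(X(V(C)) M L Y)

Derivation:
Step 1 (down 1): focus=M path=1 depth=1 children=[] left=['U'] right=['L', 'Y'] parent=B
Step 2 (left): focus=U path=0 depth=1 children=['V'] left=[] right=['M', 'L', 'Y'] parent=B
Step 3 (set X): focus=X path=0 depth=1 children=['V'] left=[] right=['M', 'L', 'Y'] parent=B
Step 4 (down 0): focus=V path=0/0 depth=2 children=['C'] left=[] right=[] parent=X
Step 5 (down 0): focus=C path=0/0/0 depth=3 children=[] left=[] right=[] parent=V
Step 6 (up): focus=V path=0/0 depth=2 children=['C'] left=[] right=[] parent=X
Step 7 (up): focus=X path=0 depth=1 children=['V'] left=[] right=['M', 'L', 'Y'] parent=B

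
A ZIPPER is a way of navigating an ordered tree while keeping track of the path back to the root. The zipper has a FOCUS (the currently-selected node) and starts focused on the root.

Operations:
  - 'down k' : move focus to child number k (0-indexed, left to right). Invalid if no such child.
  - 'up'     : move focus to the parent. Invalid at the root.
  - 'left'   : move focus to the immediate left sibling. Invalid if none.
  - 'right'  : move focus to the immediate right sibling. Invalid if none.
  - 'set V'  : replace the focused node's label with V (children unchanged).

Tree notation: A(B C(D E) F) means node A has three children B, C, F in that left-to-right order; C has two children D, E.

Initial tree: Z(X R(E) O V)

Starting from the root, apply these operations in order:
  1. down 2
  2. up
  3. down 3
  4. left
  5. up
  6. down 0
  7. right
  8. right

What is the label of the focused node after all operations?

Answer: O

Derivation:
Step 1 (down 2): focus=O path=2 depth=1 children=[] left=['X', 'R'] right=['V'] parent=Z
Step 2 (up): focus=Z path=root depth=0 children=['X', 'R', 'O', 'V'] (at root)
Step 3 (down 3): focus=V path=3 depth=1 children=[] left=['X', 'R', 'O'] right=[] parent=Z
Step 4 (left): focus=O path=2 depth=1 children=[] left=['X', 'R'] right=['V'] parent=Z
Step 5 (up): focus=Z path=root depth=0 children=['X', 'R', 'O', 'V'] (at root)
Step 6 (down 0): focus=X path=0 depth=1 children=[] left=[] right=['R', 'O', 'V'] parent=Z
Step 7 (right): focus=R path=1 depth=1 children=['E'] left=['X'] right=['O', 'V'] parent=Z
Step 8 (right): focus=O path=2 depth=1 children=[] left=['X', 'R'] right=['V'] parent=Z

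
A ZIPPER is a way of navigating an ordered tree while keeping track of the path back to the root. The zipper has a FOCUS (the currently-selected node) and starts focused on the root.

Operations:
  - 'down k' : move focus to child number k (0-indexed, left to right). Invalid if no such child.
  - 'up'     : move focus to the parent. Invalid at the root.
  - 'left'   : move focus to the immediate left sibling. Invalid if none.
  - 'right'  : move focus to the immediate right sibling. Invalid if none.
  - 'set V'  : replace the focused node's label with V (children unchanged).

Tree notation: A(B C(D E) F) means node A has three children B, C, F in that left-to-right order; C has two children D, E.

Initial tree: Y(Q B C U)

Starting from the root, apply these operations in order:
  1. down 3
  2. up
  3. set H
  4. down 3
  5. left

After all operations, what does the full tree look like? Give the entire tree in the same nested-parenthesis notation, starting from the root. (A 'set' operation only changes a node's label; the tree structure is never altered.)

Answer: H(Q B C U)

Derivation:
Step 1 (down 3): focus=U path=3 depth=1 children=[] left=['Q', 'B', 'C'] right=[] parent=Y
Step 2 (up): focus=Y path=root depth=0 children=['Q', 'B', 'C', 'U'] (at root)
Step 3 (set H): focus=H path=root depth=0 children=['Q', 'B', 'C', 'U'] (at root)
Step 4 (down 3): focus=U path=3 depth=1 children=[] left=['Q', 'B', 'C'] right=[] parent=H
Step 5 (left): focus=C path=2 depth=1 children=[] left=['Q', 'B'] right=['U'] parent=H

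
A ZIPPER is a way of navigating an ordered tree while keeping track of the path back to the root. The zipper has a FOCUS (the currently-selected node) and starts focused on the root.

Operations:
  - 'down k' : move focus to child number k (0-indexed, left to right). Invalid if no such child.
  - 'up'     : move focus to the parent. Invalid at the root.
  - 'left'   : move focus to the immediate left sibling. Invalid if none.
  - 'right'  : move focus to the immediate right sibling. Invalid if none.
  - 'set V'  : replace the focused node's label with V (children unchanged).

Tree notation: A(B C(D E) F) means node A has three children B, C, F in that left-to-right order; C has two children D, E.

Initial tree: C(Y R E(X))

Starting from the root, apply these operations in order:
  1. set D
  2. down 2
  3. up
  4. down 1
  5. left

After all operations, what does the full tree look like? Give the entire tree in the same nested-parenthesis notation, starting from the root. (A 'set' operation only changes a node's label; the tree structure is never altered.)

Step 1 (set D): focus=D path=root depth=0 children=['Y', 'R', 'E'] (at root)
Step 2 (down 2): focus=E path=2 depth=1 children=['X'] left=['Y', 'R'] right=[] parent=D
Step 3 (up): focus=D path=root depth=0 children=['Y', 'R', 'E'] (at root)
Step 4 (down 1): focus=R path=1 depth=1 children=[] left=['Y'] right=['E'] parent=D
Step 5 (left): focus=Y path=0 depth=1 children=[] left=[] right=['R', 'E'] parent=D

Answer: D(Y R E(X))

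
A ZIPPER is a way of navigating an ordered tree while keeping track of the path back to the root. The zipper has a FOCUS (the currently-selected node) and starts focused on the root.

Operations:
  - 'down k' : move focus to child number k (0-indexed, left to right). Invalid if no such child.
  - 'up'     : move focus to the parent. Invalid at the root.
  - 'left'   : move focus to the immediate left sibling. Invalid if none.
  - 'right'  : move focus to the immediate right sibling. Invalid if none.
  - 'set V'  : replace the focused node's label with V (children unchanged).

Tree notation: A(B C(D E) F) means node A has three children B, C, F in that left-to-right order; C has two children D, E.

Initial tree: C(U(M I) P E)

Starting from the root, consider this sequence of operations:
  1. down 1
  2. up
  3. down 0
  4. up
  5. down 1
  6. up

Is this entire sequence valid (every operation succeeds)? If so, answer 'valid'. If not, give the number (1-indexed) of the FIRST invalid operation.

Answer: valid

Derivation:
Step 1 (down 1): focus=P path=1 depth=1 children=[] left=['U'] right=['E'] parent=C
Step 2 (up): focus=C path=root depth=0 children=['U', 'P', 'E'] (at root)
Step 3 (down 0): focus=U path=0 depth=1 children=['M', 'I'] left=[] right=['P', 'E'] parent=C
Step 4 (up): focus=C path=root depth=0 children=['U', 'P', 'E'] (at root)
Step 5 (down 1): focus=P path=1 depth=1 children=[] left=['U'] right=['E'] parent=C
Step 6 (up): focus=C path=root depth=0 children=['U', 'P', 'E'] (at root)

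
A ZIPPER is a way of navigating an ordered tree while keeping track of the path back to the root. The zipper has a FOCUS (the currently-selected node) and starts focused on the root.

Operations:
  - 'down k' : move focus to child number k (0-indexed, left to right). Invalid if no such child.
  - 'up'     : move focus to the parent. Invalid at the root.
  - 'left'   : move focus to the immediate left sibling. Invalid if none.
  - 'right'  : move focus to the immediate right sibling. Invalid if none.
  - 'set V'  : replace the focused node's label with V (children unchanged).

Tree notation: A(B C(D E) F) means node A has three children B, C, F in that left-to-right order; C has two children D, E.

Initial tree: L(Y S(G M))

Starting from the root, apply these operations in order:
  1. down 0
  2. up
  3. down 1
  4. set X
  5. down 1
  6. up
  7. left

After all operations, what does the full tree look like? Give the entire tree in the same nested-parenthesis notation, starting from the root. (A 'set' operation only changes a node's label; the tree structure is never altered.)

Step 1 (down 0): focus=Y path=0 depth=1 children=[] left=[] right=['S'] parent=L
Step 2 (up): focus=L path=root depth=0 children=['Y', 'S'] (at root)
Step 3 (down 1): focus=S path=1 depth=1 children=['G', 'M'] left=['Y'] right=[] parent=L
Step 4 (set X): focus=X path=1 depth=1 children=['G', 'M'] left=['Y'] right=[] parent=L
Step 5 (down 1): focus=M path=1/1 depth=2 children=[] left=['G'] right=[] parent=X
Step 6 (up): focus=X path=1 depth=1 children=['G', 'M'] left=['Y'] right=[] parent=L
Step 7 (left): focus=Y path=0 depth=1 children=[] left=[] right=['X'] parent=L

Answer: L(Y X(G M))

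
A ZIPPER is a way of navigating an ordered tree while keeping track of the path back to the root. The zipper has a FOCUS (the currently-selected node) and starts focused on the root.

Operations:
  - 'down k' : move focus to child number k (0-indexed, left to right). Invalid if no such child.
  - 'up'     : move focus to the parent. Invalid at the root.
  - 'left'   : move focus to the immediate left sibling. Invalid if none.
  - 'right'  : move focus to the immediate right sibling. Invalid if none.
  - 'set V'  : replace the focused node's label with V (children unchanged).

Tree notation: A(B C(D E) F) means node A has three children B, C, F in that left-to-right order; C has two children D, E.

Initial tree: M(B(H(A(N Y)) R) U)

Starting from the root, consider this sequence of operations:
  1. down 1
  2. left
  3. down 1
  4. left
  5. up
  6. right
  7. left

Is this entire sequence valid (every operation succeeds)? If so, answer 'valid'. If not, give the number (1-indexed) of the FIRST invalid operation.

Answer: valid

Derivation:
Step 1 (down 1): focus=U path=1 depth=1 children=[] left=['B'] right=[] parent=M
Step 2 (left): focus=B path=0 depth=1 children=['H', 'R'] left=[] right=['U'] parent=M
Step 3 (down 1): focus=R path=0/1 depth=2 children=[] left=['H'] right=[] parent=B
Step 4 (left): focus=H path=0/0 depth=2 children=['A'] left=[] right=['R'] parent=B
Step 5 (up): focus=B path=0 depth=1 children=['H', 'R'] left=[] right=['U'] parent=M
Step 6 (right): focus=U path=1 depth=1 children=[] left=['B'] right=[] parent=M
Step 7 (left): focus=B path=0 depth=1 children=['H', 'R'] left=[] right=['U'] parent=M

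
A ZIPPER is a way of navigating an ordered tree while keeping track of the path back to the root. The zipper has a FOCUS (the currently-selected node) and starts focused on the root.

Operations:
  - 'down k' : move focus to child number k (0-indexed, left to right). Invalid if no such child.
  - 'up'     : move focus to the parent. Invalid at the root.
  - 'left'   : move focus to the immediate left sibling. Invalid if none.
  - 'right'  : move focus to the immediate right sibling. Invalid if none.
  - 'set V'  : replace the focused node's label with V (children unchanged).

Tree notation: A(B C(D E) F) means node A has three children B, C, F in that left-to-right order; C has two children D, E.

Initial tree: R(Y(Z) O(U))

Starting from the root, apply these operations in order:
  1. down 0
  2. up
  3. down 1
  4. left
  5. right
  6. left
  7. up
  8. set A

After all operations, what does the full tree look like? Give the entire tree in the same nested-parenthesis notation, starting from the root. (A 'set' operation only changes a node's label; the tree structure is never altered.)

Step 1 (down 0): focus=Y path=0 depth=1 children=['Z'] left=[] right=['O'] parent=R
Step 2 (up): focus=R path=root depth=0 children=['Y', 'O'] (at root)
Step 3 (down 1): focus=O path=1 depth=1 children=['U'] left=['Y'] right=[] parent=R
Step 4 (left): focus=Y path=0 depth=1 children=['Z'] left=[] right=['O'] parent=R
Step 5 (right): focus=O path=1 depth=1 children=['U'] left=['Y'] right=[] parent=R
Step 6 (left): focus=Y path=0 depth=1 children=['Z'] left=[] right=['O'] parent=R
Step 7 (up): focus=R path=root depth=0 children=['Y', 'O'] (at root)
Step 8 (set A): focus=A path=root depth=0 children=['Y', 'O'] (at root)

Answer: A(Y(Z) O(U))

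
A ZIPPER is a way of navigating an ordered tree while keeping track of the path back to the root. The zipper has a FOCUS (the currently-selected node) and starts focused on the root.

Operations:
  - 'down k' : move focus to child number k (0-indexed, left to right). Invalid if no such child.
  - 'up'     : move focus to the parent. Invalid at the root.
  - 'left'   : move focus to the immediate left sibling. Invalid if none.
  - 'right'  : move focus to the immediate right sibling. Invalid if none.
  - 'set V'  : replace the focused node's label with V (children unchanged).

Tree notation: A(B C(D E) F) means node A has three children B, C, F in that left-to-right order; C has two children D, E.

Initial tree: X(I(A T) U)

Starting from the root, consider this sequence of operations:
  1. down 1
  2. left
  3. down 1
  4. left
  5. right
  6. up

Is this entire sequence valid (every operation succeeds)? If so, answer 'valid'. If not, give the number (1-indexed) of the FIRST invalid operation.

Step 1 (down 1): focus=U path=1 depth=1 children=[] left=['I'] right=[] parent=X
Step 2 (left): focus=I path=0 depth=1 children=['A', 'T'] left=[] right=['U'] parent=X
Step 3 (down 1): focus=T path=0/1 depth=2 children=[] left=['A'] right=[] parent=I
Step 4 (left): focus=A path=0/0 depth=2 children=[] left=[] right=['T'] parent=I
Step 5 (right): focus=T path=0/1 depth=2 children=[] left=['A'] right=[] parent=I
Step 6 (up): focus=I path=0 depth=1 children=['A', 'T'] left=[] right=['U'] parent=X

Answer: valid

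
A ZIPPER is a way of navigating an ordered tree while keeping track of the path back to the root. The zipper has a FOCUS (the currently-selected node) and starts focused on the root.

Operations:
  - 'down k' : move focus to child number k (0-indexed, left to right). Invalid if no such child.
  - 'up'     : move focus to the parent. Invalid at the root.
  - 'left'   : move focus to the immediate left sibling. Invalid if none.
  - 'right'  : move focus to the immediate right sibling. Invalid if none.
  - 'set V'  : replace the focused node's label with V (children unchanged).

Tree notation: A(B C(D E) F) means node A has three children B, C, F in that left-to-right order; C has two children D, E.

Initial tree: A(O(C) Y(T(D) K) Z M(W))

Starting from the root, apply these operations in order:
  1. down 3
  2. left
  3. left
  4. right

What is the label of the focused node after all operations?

Answer: Z

Derivation:
Step 1 (down 3): focus=M path=3 depth=1 children=['W'] left=['O', 'Y', 'Z'] right=[] parent=A
Step 2 (left): focus=Z path=2 depth=1 children=[] left=['O', 'Y'] right=['M'] parent=A
Step 3 (left): focus=Y path=1 depth=1 children=['T', 'K'] left=['O'] right=['Z', 'M'] parent=A
Step 4 (right): focus=Z path=2 depth=1 children=[] left=['O', 'Y'] right=['M'] parent=A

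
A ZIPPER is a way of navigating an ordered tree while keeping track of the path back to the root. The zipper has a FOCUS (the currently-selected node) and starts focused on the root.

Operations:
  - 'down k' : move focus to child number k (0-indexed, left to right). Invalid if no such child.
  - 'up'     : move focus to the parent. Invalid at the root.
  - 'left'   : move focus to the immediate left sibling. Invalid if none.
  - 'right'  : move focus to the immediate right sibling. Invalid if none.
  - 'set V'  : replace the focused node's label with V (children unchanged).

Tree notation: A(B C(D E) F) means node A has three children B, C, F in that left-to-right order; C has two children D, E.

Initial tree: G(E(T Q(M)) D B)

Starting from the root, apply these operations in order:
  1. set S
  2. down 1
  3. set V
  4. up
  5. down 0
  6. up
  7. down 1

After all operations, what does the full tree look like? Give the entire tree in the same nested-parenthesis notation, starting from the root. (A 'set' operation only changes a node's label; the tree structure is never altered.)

Answer: S(E(T Q(M)) V B)

Derivation:
Step 1 (set S): focus=S path=root depth=0 children=['E', 'D', 'B'] (at root)
Step 2 (down 1): focus=D path=1 depth=1 children=[] left=['E'] right=['B'] parent=S
Step 3 (set V): focus=V path=1 depth=1 children=[] left=['E'] right=['B'] parent=S
Step 4 (up): focus=S path=root depth=0 children=['E', 'V', 'B'] (at root)
Step 5 (down 0): focus=E path=0 depth=1 children=['T', 'Q'] left=[] right=['V', 'B'] parent=S
Step 6 (up): focus=S path=root depth=0 children=['E', 'V', 'B'] (at root)
Step 7 (down 1): focus=V path=1 depth=1 children=[] left=['E'] right=['B'] parent=S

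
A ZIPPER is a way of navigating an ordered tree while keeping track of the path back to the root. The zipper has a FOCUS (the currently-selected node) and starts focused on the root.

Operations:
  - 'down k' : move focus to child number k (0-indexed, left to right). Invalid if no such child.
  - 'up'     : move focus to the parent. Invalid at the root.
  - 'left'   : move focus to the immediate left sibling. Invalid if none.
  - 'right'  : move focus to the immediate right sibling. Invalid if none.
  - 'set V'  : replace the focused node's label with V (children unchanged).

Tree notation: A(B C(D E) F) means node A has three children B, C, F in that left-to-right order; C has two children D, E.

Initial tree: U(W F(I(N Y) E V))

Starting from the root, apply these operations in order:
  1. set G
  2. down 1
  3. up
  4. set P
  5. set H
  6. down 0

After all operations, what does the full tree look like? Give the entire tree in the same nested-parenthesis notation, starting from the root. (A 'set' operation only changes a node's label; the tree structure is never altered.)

Step 1 (set G): focus=G path=root depth=0 children=['W', 'F'] (at root)
Step 2 (down 1): focus=F path=1 depth=1 children=['I', 'E', 'V'] left=['W'] right=[] parent=G
Step 3 (up): focus=G path=root depth=0 children=['W', 'F'] (at root)
Step 4 (set P): focus=P path=root depth=0 children=['W', 'F'] (at root)
Step 5 (set H): focus=H path=root depth=0 children=['W', 'F'] (at root)
Step 6 (down 0): focus=W path=0 depth=1 children=[] left=[] right=['F'] parent=H

Answer: H(W F(I(N Y) E V))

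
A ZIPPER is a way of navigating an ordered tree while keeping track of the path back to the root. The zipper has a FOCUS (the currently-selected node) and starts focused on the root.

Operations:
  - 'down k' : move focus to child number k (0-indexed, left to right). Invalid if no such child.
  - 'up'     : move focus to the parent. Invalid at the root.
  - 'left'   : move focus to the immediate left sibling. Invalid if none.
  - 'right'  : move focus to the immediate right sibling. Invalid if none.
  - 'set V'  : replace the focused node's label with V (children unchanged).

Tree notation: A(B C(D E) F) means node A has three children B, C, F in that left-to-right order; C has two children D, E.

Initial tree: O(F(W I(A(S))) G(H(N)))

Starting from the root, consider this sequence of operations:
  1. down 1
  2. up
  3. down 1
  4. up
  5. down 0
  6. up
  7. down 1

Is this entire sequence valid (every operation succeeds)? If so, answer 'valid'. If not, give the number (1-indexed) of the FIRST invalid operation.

Step 1 (down 1): focus=G path=1 depth=1 children=['H'] left=['F'] right=[] parent=O
Step 2 (up): focus=O path=root depth=0 children=['F', 'G'] (at root)
Step 3 (down 1): focus=G path=1 depth=1 children=['H'] left=['F'] right=[] parent=O
Step 4 (up): focus=O path=root depth=0 children=['F', 'G'] (at root)
Step 5 (down 0): focus=F path=0 depth=1 children=['W', 'I'] left=[] right=['G'] parent=O
Step 6 (up): focus=O path=root depth=0 children=['F', 'G'] (at root)
Step 7 (down 1): focus=G path=1 depth=1 children=['H'] left=['F'] right=[] parent=O

Answer: valid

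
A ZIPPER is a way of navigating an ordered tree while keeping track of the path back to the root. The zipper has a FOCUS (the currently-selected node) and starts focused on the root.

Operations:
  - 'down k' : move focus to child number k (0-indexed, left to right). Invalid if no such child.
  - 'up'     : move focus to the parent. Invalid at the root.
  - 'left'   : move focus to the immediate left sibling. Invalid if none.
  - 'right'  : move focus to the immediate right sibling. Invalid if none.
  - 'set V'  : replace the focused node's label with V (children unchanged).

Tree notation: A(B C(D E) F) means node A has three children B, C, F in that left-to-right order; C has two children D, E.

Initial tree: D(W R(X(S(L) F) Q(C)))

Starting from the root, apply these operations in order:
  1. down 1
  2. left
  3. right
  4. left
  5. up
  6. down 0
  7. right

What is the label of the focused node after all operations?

Step 1 (down 1): focus=R path=1 depth=1 children=['X', 'Q'] left=['W'] right=[] parent=D
Step 2 (left): focus=W path=0 depth=1 children=[] left=[] right=['R'] parent=D
Step 3 (right): focus=R path=1 depth=1 children=['X', 'Q'] left=['W'] right=[] parent=D
Step 4 (left): focus=W path=0 depth=1 children=[] left=[] right=['R'] parent=D
Step 5 (up): focus=D path=root depth=0 children=['W', 'R'] (at root)
Step 6 (down 0): focus=W path=0 depth=1 children=[] left=[] right=['R'] parent=D
Step 7 (right): focus=R path=1 depth=1 children=['X', 'Q'] left=['W'] right=[] parent=D

Answer: R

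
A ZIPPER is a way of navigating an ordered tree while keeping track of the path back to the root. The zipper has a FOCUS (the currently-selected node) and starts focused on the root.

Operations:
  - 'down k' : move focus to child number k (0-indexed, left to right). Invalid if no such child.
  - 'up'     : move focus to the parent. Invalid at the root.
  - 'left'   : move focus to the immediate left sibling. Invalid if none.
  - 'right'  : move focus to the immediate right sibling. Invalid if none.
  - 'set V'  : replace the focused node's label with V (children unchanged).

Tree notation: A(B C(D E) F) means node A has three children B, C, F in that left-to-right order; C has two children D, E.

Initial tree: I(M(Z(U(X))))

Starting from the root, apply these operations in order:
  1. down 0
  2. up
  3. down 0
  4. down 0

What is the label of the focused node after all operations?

Answer: Z

Derivation:
Step 1 (down 0): focus=M path=0 depth=1 children=['Z'] left=[] right=[] parent=I
Step 2 (up): focus=I path=root depth=0 children=['M'] (at root)
Step 3 (down 0): focus=M path=0 depth=1 children=['Z'] left=[] right=[] parent=I
Step 4 (down 0): focus=Z path=0/0 depth=2 children=['U'] left=[] right=[] parent=M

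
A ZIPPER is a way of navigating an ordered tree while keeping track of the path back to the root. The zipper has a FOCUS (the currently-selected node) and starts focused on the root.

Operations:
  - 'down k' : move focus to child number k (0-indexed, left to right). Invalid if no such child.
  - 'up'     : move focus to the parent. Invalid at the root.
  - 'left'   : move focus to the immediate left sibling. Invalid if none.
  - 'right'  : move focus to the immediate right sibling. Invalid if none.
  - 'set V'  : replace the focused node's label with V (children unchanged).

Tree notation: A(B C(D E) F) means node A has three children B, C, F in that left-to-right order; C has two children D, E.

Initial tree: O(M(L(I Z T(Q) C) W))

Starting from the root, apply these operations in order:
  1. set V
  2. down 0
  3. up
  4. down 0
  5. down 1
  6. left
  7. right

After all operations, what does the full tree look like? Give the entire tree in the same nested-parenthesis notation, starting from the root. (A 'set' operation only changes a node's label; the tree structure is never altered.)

Step 1 (set V): focus=V path=root depth=0 children=['M'] (at root)
Step 2 (down 0): focus=M path=0 depth=1 children=['L', 'W'] left=[] right=[] parent=V
Step 3 (up): focus=V path=root depth=0 children=['M'] (at root)
Step 4 (down 0): focus=M path=0 depth=1 children=['L', 'W'] left=[] right=[] parent=V
Step 5 (down 1): focus=W path=0/1 depth=2 children=[] left=['L'] right=[] parent=M
Step 6 (left): focus=L path=0/0 depth=2 children=['I', 'Z', 'T', 'C'] left=[] right=['W'] parent=M
Step 7 (right): focus=W path=0/1 depth=2 children=[] left=['L'] right=[] parent=M

Answer: V(M(L(I Z T(Q) C) W))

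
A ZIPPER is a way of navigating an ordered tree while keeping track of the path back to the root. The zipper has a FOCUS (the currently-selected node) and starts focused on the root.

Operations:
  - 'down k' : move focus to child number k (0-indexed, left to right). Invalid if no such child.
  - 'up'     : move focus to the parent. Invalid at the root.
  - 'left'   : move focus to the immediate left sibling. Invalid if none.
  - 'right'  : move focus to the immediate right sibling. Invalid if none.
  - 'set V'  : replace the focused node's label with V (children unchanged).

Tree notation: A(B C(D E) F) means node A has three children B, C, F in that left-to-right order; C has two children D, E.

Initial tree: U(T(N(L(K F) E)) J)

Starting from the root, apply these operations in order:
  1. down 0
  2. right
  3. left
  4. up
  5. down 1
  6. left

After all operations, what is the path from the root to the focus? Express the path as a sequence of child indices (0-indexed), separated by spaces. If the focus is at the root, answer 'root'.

Step 1 (down 0): focus=T path=0 depth=1 children=['N'] left=[] right=['J'] parent=U
Step 2 (right): focus=J path=1 depth=1 children=[] left=['T'] right=[] parent=U
Step 3 (left): focus=T path=0 depth=1 children=['N'] left=[] right=['J'] parent=U
Step 4 (up): focus=U path=root depth=0 children=['T', 'J'] (at root)
Step 5 (down 1): focus=J path=1 depth=1 children=[] left=['T'] right=[] parent=U
Step 6 (left): focus=T path=0 depth=1 children=['N'] left=[] right=['J'] parent=U

Answer: 0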